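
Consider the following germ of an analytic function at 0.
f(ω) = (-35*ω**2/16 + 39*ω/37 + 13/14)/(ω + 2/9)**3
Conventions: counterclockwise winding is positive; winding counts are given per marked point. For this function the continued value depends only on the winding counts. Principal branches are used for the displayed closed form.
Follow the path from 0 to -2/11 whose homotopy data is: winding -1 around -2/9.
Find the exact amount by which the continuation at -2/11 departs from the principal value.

The function is rational, hence single-valued: continuing it around any pole returns the same value, so the difference is 0.

Continued minus principal equals 0.


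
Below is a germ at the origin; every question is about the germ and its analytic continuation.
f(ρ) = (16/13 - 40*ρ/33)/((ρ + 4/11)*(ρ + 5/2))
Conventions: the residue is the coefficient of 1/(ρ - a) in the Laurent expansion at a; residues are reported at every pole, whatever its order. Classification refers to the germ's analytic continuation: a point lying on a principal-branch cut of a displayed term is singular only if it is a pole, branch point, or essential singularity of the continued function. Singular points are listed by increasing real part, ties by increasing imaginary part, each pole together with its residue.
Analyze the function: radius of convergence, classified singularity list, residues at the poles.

Radius of convergence at 0: 4/11.
At -5/2: a pole of order 1; residue -3656/1833.
At -4/11: a pole of order 1; residue 15776/20163.

Denominator factor (ρ + 4/11): pole of order 1 at -4/11, modulus 4/11.
Denominator factor (ρ + 5/2): pole of order 1 at -5/2, modulus 5/2.
The radius of convergence is the smallest modulus among the singular points: 4/11.
At the order-1 pole -5/2 set g(ρ) = (ρ - (-5/2))*f(ρ) = (16/13 - 40*ρ/33)/(ρ + 4/11).
Simple pole: residue = g(a) at a = -5/2, which is -3656/1833.
At the order-1 pole -4/11 set g(ρ) = (ρ - (-4/11))*f(ρ) = (16/13 - 40*ρ/33)/(ρ + 5/2).
Simple pole: residue = g(a) at a = -4/11, which is 15776/20163.
List the singular points by increasing real part (a conjugate pair: the negative imaginary part first).


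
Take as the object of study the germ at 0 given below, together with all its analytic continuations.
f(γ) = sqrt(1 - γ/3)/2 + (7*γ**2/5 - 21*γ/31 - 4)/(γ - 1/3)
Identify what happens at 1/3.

The point is a pole of order 1.

The denominator factor γ - 1/3 vanishes at 1/3 and appears to the power 1; the numerator there equals -5678/1395, nonzero, and no other factor vanishes.
The branch terms are analytic at this point.
Hence a pole whose order is the multiplicity, 1.


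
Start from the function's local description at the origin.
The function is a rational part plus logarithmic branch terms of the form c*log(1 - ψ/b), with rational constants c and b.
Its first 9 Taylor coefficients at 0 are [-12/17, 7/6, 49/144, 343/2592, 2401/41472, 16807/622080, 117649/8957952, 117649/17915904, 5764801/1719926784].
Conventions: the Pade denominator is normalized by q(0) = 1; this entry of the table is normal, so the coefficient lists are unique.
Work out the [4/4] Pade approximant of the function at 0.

Taylor coefficients needed (read off): a_0 = -12/17, a_1 = 7/6, a_2 = 49/144, a_3 = 343/2592, a_4 = 2401/41472, a_5 = 16807/622080, a_6 = 117649/8957952, a_7 = 117649/17915904, a_8 = 5764801/1719926784.
Write the denominator as Q(ψ) = 1 + q1*ψ + q2*ψ^2 + q3*ψ^3 + q4*ψ^4. Requiring Q*f - P = O(ψ^9) with deg P <= 4 kills the coefficients of ψ^5..ψ^8 in Q*f:
  ψ^5: a_5 + q1*a_4 + q2*a_3 + q3*a_2 + q4*a_1 = 0, i.e. 16807/622080 + (2401/41472)*q1 + (343/2592)*q2 + (49/144)*q3 + (7/6)*q4 = 0.
  ψ^6: a_6 + q1*a_5 + q2*a_4 + q3*a_3 + q4*a_2 = 0, i.e. 117649/8957952 + (16807/622080)*q1 + (2401/41472)*q2 + (343/2592)*q3 + (49/144)*q4 = 0.
  ψ^7: a_7 + q1*a_6 + q2*a_5 + q3*a_4 + q4*a_3 = 0, i.e. 117649/17915904 + (117649/8957952)*q1 + (16807/622080)*q2 + (2401/41472)*q3 + (343/2592)*q4 = 0.
  ψ^8: a_8 + q1*a_7 + q2*a_6 + q3*a_5 + q4*a_4 = 0, i.e. 5764801/1719926784 + (117649/17915904)*q1 + (117649/8957952)*q2 + (16807/622080)*q3 + (2401/41472)*q4 = 0.
Solving this linear system: q1 = -7/6, q2 = 7/16, q3 = -49/864, q4 = 343/207360.
The numerator is Q*f truncated at degree 4: P0 = a_0 = -12/17; P1 = a_1 + q1*a_0 = 203/102; P2 = a_2 + q1*a_1 + q2*a_0 = -1085/816; P3 = a_3 + q1*a_2 + q2*a_1 + q3*a_0 = 12593/44064; P4 = a_4 + q1*a_3 + q2*a_2 + q3*a_1 + q4*a_0 = -158123/10575360.

The Pade approximant has numerator coefficients [-12/17, 203/102, -1085/816, 12593/44064, -158123/10575360]; denominator coefficients [1, -7/6, 7/16, -49/864, 343/207360].


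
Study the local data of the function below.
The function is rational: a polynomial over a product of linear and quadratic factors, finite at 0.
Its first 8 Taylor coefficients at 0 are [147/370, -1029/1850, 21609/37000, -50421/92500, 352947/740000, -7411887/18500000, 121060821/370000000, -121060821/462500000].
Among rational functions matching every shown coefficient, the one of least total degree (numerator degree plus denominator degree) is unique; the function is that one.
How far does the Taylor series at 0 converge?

No rational of total degree below 2 reproduces all 8 coefficients; solving the [0/2] Pade equations on them gives f(k) = 30/(37*(k + 10/7)**2), whose expansion matches every shown term.
Denominator factor (k + 10/7)^2: pole of order 2 at -10/7, modulus 10/7.
The radius of convergence is the smallest modulus among the singular points: 10/7.

The radius of convergence is 10/7.


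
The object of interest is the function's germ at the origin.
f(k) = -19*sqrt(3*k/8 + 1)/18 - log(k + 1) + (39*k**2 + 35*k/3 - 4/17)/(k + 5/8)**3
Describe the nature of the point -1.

The term (-1)*log(1 - k/(-1)) has argument 1 - -1/(-1) = 0 at -1: a logarithmic (infinitely-sheeted) branch point; the remaining terms are analytic or single-valued there.

The point is a logarithmic branch point.


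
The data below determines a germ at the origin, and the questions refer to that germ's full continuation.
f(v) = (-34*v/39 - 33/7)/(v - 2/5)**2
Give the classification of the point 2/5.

The denominator factor v - 2/5 vanishes at 2/5 and appears to the power 2; the numerator there equals -6911/1365, nonzero, and no other factor vanishes.
Hence a pole whose order is the multiplicity, 2.

The point is a pole of order 2.


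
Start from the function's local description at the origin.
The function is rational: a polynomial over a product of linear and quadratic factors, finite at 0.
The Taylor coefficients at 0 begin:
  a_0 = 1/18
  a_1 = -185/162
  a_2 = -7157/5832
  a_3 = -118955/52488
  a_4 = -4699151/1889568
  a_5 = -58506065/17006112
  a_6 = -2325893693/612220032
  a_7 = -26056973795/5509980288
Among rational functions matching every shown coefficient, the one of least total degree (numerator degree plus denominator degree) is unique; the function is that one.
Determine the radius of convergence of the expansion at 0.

The radius of convergence is 9/10.

No rational of total degree below 4 reproduces all 8 coefficients; solving the [1/3] Pade equations on them gives f(η) = (1/15 - 13*η/9)/((η - 9/10)*(η**2 - 4/3)), whose expansion matches every shown term.
Denominator factor (η**2 - 4/3): discriminant 16/3, real irrational roots (2/3)*sqrt(3) and -(2/3)*sqrt(3); poles of order 1, moduli (2/3)*sqrt(3) and (2/3)*sqrt(3).
Denominator factor (η - 9/10): pole of order 1 at 9/10, modulus 9/10.
The radius of convergence is the smallest modulus among the singular points: 9/10.


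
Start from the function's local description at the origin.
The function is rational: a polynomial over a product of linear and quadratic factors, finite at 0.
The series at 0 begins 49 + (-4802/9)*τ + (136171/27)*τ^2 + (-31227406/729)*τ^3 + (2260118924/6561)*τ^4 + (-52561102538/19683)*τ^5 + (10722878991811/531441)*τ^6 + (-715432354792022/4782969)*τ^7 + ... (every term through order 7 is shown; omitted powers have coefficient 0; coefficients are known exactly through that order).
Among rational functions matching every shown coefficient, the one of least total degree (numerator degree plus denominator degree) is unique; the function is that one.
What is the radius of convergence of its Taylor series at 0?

No rational of total degree below 4 reproduces all 8 coefficients; solving the [0/4] Pade equations on them gives f(τ) = (τ**2 - 7*τ/9 - 1/7)**(-2), whose expansion matches every shown term.
Denominator factor (τ**2 - 7*τ/9 - 1/7)^2: discriminant 667/567, real irrational roots 7/18 + (1/126)*sqrt(4669) and 7/18 - (1/126)*sqrt(4669); poles of order 2, moduli 7/18 + (1/126)*sqrt(4669) and -7/18 + (1/126)*sqrt(4669).
The radius of convergence is the smallest modulus among the singular points: -7/18 + (1/126)*sqrt(4669).

The radius of convergence is -7/18 + (1/126)*sqrt(4669).


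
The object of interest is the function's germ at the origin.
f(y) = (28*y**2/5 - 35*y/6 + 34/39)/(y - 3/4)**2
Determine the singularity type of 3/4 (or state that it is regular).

The denominator factor y - 3/4 vanishes at 3/4 and appears to the power 2; the numerator there equals -551/1560, nonzero, and no other factor vanishes.
Hence a pole whose order is the multiplicity, 2.

The point is a pole of order 2.


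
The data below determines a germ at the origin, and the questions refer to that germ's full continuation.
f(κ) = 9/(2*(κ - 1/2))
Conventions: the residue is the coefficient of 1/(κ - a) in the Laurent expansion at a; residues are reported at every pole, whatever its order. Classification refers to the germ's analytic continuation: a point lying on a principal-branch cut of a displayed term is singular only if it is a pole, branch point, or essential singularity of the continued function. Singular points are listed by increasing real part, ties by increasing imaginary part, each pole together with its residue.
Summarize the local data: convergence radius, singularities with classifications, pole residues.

Radius of convergence at 0: 1/2.
At 1/2: a pole of order 1; residue 9/2.

Denominator factor (κ - 1/2): pole of order 1 at 1/2, modulus 1/2.
The radius of convergence is the smallest modulus among the singular points: 1/2.
At the order-1 pole 1/2 set g(κ) = (κ - (1/2))*f(κ) = 9/2.
Simple pole: residue = g(a) at a = 1/2, which is 9/2.


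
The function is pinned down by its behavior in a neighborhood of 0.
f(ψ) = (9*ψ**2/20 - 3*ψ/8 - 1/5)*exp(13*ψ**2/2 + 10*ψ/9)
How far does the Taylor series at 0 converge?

The radius of convergence is infinite.

The factor exp(13*ψ**2/2 + 10*ψ/9) is entire and contributes no finite singular point.
The polynomial part has no poles.
No finite singular points: the Taylor series at 0 converges everywhere.


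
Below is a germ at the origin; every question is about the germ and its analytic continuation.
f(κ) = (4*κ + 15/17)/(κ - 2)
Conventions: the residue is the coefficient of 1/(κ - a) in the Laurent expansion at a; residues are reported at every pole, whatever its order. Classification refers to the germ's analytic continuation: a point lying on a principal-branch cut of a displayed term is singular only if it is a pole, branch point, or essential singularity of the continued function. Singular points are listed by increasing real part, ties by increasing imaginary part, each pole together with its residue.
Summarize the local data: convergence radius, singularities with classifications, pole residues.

Radius of convergence at 0: 2.
At 2: a pole of order 1; residue 151/17.

Denominator factor (κ - 2): pole of order 1 at 2, modulus 2.
The radius of convergence is the smallest modulus among the singular points: 2.
At the order-1 pole 2 set g(κ) = (κ - (2))*f(κ) = 4*κ + 15/17.
Simple pole: residue = g(a) at a = 2, which is 151/17.


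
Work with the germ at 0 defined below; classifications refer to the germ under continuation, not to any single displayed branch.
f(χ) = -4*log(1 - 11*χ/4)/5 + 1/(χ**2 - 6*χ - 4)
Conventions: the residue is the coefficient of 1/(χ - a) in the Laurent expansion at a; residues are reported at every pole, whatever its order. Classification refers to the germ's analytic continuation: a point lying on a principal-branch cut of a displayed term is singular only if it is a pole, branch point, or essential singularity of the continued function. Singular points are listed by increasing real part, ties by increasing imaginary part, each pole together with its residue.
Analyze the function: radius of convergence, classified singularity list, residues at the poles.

Denominator factor (χ**2 - 6*χ - 4): discriminant 52, real irrational roots 3 + sqrt(13) and 3 - sqrt(13); poles of order 1, moduli 3 + sqrt(13) and -3 + sqrt(13).
Branch term (-4/5)*log(1 - χ/(4/11)): its argument vanishes at χ = 4/11, a logarithmic branch point, modulus 4/11.
The radius of convergence is the smallest modulus among the singular points: 4/11.
The branch term is analytic at 3 - sqrt(13) and contributes nothing to the residue; only the rational part matters.
The factor χ**2 - 6*χ - 4 splits as (χ - a)(χ - a') with a = 3 - sqrt(13), a' = 3 + sqrt(13). At the order-1 pole a set g(χ) = (χ - a)*(rational part) = [1] / (χ - a').
Simple pole: residue = g(a) at a = 3 - sqrt(13), which is -(1/26)*sqrt(13).
The branch term is analytic at 3 + sqrt(13) and contributes nothing to the residue; only the rational part matters.
The factor χ**2 - 6*χ - 4 splits as (χ - a)(χ - a') with a = 3 + sqrt(13), a' = 3 - sqrt(13). At the order-1 pole a set g(χ) = (χ - a)*(rational part) = [1] / (χ - a').
Simple pole: residue = g(a) at a = 3 + sqrt(13), which is (1/26)*sqrt(13).
List the singular points by increasing real part (a conjugate pair: the negative imaginary part first).

Radius of convergence at 0: 4/11.
At 3 - sqrt(13): a pole of order 1; residue -(1/26)*sqrt(13).
At 4/11: a logarithmic branch point.
At 3 + sqrt(13): a pole of order 1; residue (1/26)*sqrt(13).


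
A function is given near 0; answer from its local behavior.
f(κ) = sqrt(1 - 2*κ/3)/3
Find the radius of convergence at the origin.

Branch term (1/3)*sqrt(1 - κ/(3/2)): its argument vanishes at κ = 3/2, a square-root branch point, modulus 3/2.
The radius of convergence is the smallest modulus among the singular points: 3/2.

The radius of convergence is 3/2.


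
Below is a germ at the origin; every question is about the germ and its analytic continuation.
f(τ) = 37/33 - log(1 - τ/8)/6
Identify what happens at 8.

The term (-1/6)*log(1 - τ/(8)) has argument 1 - 8/(8) = 0 at 8: a logarithmic (infinitely-sheeted) branch point; the remaining terms are analytic or single-valued there.

The point is a logarithmic branch point.


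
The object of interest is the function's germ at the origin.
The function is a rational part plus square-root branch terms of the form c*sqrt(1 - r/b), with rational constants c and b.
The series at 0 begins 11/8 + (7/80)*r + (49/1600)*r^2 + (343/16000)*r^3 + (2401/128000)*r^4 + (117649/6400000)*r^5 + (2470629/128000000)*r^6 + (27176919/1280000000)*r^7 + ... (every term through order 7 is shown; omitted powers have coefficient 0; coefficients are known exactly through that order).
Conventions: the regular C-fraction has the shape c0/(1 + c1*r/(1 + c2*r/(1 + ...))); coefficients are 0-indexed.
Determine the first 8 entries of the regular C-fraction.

The regular C-fraction coefficients are [11/8, -7/110, -63/220, -77/180, -49/180, -9/20, -1/4, -49/100].

Taylor coefficients (read off): a_0 = 11/8, a_1 = 7/80, a_2 = 49/1600, a_3 = 343/16000, a_4 = 2401/128000, a_5 = 117649/6400000, a_6 = 2470629/128000000, a_7 = 27176919/1280000000.
c0 = a_0 = 11/8. Peel one level at a time: if S = 1 + c*r/S' with S'(0) = 1, then c is the r-coefficient of S and S' = c*r/(S - 1).
S_1 = c0/f = 1 + (-7/110)*r + (-441/24200)*r^2 + ...; c1 = -7/110.
S_2 = c1*r/(S_1 - 1) = 1 + (-63/220)*r + (-49/400)*r^2 + ...; c2 = -63/220.
S_3 = c2*r/(S_2 - 1) = 1 + (-77/180)*r + (-3773/32400)*r^2 + ...; c3 = -77/180.
S_4 = c3*r/(S_3 - 1) = 1 + (-49/180)*r + (-49/400)*r^2 + ...; c4 = -49/180.
S_5 = c4*r/(S_4 - 1) = 1 + (-9/20)*r + (-9/80)*r^2 + ...; c5 = -9/20.
S_6 = c5*r/(S_5 - 1) = 1 + (-1/4)*r + (-49/400)*r^2 + ...; c6 = -1/4.
S_7 = c6*r/(S_6 - 1) = 1 + (-49/100)*r + ...; c7 = -49/100.


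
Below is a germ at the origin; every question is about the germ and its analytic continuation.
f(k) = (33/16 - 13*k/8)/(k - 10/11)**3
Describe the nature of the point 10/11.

The denominator factor k - 10/11 vanishes at 10/11 and appears to the power 3; the numerator there equals 103/176, nonzero, and no other factor vanishes.
Hence a pole whose order is the multiplicity, 3.

The point is a pole of order 3.


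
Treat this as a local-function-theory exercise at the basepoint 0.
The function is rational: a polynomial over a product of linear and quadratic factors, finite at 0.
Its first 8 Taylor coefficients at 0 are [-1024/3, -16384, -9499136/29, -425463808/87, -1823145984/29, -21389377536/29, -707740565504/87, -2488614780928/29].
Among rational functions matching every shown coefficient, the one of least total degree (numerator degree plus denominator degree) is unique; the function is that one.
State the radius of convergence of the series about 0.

The radius of convergence is 1/8.

No rational of total degree below 5 reproduces all 8 coefficients; solving the [2/3] Pade equations on them gives f(ε) = (-7*ε**2/29 + 16*ε + 2/3)/(ε - 1/8)**3, whose expansion matches every shown term.
Denominator factor (ε - 1/8)^3: pole of order 3 at 1/8, modulus 1/8.
The radius of convergence is the smallest modulus among the singular points: 1/8.


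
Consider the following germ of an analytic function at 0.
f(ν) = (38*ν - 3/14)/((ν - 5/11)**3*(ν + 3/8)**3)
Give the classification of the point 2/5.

Denominator factors: ν - 5/11 = -3/55 at ν = 2/5; ν + 3/8 = 31/40 at ν = 2/5 — none vanishes.
So the germ continues analytically to 2/5.

The point is a regular point.


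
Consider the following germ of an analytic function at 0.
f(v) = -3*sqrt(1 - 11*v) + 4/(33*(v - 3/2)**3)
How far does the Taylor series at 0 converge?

Denominator factor (v - 3/2)^3: pole of order 3 at 3/2, modulus 3/2.
Branch term (-3)*sqrt(1 - v/(1/11)): its argument vanishes at v = 1/11, a square-root branch point, modulus 1/11.
The radius of convergence is the smallest modulus among the singular points: 1/11.

The radius of convergence is 1/11.


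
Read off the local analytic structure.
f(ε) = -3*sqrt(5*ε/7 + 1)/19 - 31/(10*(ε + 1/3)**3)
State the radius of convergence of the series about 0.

The radius of convergence is 1/3.

Denominator factor (ε + 1/3)^3: pole of order 3 at -1/3, modulus 1/3.
Branch term (-3/19)*sqrt(1 - ε/(-7/5)): its argument vanishes at ε = -7/5, a square-root branch point, modulus 7/5.
The radius of convergence is the smallest modulus among the singular points: 1/3.


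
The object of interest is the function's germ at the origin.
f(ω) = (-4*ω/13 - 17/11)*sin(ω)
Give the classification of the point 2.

The point is a regular point.

There is no denominator, hence no pole anywhere.
The factor sin(ω) is entire.
So the germ continues analytically to 2.


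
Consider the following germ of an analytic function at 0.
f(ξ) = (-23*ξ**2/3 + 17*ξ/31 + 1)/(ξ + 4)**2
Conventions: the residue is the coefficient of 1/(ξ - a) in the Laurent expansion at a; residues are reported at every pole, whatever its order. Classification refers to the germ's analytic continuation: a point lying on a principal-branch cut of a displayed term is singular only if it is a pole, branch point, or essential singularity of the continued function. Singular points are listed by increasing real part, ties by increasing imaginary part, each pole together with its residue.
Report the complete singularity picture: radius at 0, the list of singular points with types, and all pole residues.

Radius of convergence at 0: 4.
At -4: a pole of order 2; residue 5755/93.

Denominator factor (ξ + 4)^2: pole of order 2 at -4, modulus 4.
The radius of convergence is the smallest modulus among the singular points: 4.
At the order-2 pole -4 set g(ξ) = (ξ - (-4))^2*f(ξ) = -23*ξ**2/3 + 17*ξ/31 + 1.
Order-2 pole: residue = g'(a); g'(-4) = 5755/93, so the residue is 5755/93.


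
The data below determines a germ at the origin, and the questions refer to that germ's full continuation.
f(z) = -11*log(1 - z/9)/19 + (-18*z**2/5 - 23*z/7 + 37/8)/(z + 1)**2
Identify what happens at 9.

The term (-11/19)*log(1 - z/(9)) has argument 1 - 9/(9) = 0 at 9: a logarithmic (infinitely-sheeted) branch point; the remaining terms are analytic or single-valued there.

The point is a logarithmic branch point.


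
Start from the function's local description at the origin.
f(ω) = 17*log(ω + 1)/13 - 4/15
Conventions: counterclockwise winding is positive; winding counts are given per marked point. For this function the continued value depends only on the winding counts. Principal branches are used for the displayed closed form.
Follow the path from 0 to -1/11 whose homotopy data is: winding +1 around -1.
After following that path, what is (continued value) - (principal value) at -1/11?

Continued minus principal equals (34/13)*pi*i.

The rational part is single-valued and drops out of the difference; each branch term changes only by its own monodromy.
(17/13)*log(1 - ω/(-1)): each positive loop around -1 adds 2*pi*i to the log, so winding +1 contributes (17/13)*(1)*2*pi*i = (34/13)*pi*i.
Summing the contributions at ω = -1/11 gives (34/13)*pi*i.


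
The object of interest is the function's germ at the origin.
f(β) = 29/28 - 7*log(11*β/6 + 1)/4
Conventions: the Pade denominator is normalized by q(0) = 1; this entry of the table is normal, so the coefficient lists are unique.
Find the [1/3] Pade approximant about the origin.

Taylor coefficients needed (expand at 0): a_0 = 29/28, a_1 = -77/24, a_2 = 847/288, a_3 = -9317/2592, a_4 = 102487/20736.
Write the denominator as Q(β) = 1 + q1*β + q2*β^2 + q3*β^3. Requiring Q*f - P = O(β^5) with deg P <= 1 kills the coefficients of β^2..β^4 in Q*f:
  β^2: a_2 + q1*a_1 + q2*a_0 = 0, i.e. 847/288 + (-77/24)*q1 + (29/28)*q2 = 0.
  β^3: a_3 + q1*a_2 + q2*a_1 + q3*a_0 = 0, i.e. -9317/2592 + (847/288)*q1 + (-77/24)*q2 + (29/28)*q3 = 0.
  β^4: a_4 + q1*a_3 + q2*a_2 + q3*a_1 = 0, i.e. 102487/20736 + (-9317/2592)*q1 + (847/288)*q2 + (-77/24)*q3 = 0.
Solving this linear system: q1 = 38401/45372, q2 = -29645/136116, q3 = 3847921/9800352.
The numerator is Q*f truncated at degree 1: P0 = a_0 = 29/28; P1 = a_1 + q1*a_0 = -2962289/1270416.

The Pade approximant has numerator coefficients [29/28, -2962289/1270416]; denominator coefficients [1, 38401/45372, -29645/136116, 3847921/9800352].


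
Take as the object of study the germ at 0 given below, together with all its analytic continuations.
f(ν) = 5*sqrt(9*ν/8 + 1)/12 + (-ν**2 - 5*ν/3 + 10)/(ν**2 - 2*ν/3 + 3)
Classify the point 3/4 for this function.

Denominator factors: ν**2 - 2*ν/3 + 3 = 49/16 at ν = 3/4 — none vanishes.
Branch term sqrt(1 - ν/(-8/9)): argument at 3/4 is 59/32, nonzero, so 3/4 is not its branch point (a point on a principal cut is still regular for the continued germ).
So the germ continues analytically to 3/4.

The point is a regular point.


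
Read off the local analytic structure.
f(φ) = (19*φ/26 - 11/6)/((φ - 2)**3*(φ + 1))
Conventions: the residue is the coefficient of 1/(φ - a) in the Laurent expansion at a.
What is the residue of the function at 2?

At the order-3 pole 2 set g(φ) = (φ - (2))^3*f(φ) = (19*φ/26 - 11/6)/(φ + 1).
Order-3 pole: residue = g''(a)/2; g''(2) = -200/1053, so the residue is -100/1053.

The residue is -100/1053.


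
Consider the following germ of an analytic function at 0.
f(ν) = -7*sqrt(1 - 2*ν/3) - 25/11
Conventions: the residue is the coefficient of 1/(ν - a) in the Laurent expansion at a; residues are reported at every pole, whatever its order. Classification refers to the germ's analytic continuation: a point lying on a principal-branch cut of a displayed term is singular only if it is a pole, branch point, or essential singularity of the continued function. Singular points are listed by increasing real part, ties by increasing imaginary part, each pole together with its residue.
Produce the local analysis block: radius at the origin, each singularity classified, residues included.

Radius of convergence at 0: 3/2.
At 3/2: an algebraic (square-root) branch point.

Branch term (-7)*sqrt(1 - ν/(3/2)): its argument vanishes at ν = 3/2, a square-root branch point, modulus 3/2.
The radius of convergence is the smallest modulus among the singular points: 3/2.


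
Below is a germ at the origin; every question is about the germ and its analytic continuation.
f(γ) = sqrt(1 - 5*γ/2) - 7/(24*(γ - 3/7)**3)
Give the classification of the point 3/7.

The point is a pole of order 3.

The denominator factor γ - 3/7 vanishes at 3/7 and appears to the power 3; the numerator there equals -7/24, nonzero, and no other factor vanishes.
The branch terms are analytic at this point.
Hence a pole whose order is the multiplicity, 3.


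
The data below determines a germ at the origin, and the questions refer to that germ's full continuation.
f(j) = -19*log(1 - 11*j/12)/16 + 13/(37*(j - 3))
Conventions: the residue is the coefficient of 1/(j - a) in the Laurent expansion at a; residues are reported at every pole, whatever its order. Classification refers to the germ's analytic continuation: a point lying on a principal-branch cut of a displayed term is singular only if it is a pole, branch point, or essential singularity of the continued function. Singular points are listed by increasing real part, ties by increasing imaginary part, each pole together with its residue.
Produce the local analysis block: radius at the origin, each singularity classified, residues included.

Radius of convergence at 0: 12/11.
At 12/11: a logarithmic branch point.
At 3: a pole of order 1; residue 13/37.

Denominator factor (j - 3): pole of order 1 at 3, modulus 3.
Branch term (-19/16)*log(1 - j/(12/11)): its argument vanishes at j = 12/11, a logarithmic branch point, modulus 12/11.
The radius of convergence is the smallest modulus among the singular points: 12/11.
The branch term is analytic at 3 and contributes nothing to the residue; only the rational part matters.
At the order-1 pole 3 set g(j) = (j - (3))*(rational part) = 13/37.
Simple pole: residue = g(a) at a = 3, which is 13/37.
List the singular points by increasing real part (a conjugate pair: the negative imaginary part first).


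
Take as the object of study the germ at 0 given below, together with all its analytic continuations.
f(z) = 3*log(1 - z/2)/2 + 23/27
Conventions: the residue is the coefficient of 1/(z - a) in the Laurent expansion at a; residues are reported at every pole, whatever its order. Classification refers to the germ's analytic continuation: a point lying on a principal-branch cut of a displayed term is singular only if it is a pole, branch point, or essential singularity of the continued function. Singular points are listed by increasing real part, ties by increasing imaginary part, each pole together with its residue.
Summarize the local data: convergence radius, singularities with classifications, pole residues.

Radius of convergence at 0: 2.
At 2: a logarithmic branch point.

Branch term (3/2)*log(1 - z/(2)): its argument vanishes at z = 2, a logarithmic branch point, modulus 2.
The radius of convergence is the smallest modulus among the singular points: 2.


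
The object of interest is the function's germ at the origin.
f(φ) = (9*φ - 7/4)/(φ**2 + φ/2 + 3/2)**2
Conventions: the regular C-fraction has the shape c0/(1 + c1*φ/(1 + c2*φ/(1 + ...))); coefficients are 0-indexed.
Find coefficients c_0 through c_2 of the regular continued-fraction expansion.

Taylor coefficients (expand at 0): a_0 = -7/9, a_1 = 122/27, a_2 = -17/9.
c0 = a_0 = -7/9. Peel one level at a time: if S = 1 + c*φ/S' with S'(0) = 1, then c is the φ-coefficient of S and S' = c*φ/(S - 1).
S_1 = c0/f = 1 + (122/21)*φ + (13813/441)*φ^2 + ...; c1 = 122/21.
S_2 = c1*φ/(S_1 - 1) = 1 + (-13813/2562)*φ + ...; c2 = -13813/2562.

The regular C-fraction coefficients are [-7/9, 122/21, -13813/2562].


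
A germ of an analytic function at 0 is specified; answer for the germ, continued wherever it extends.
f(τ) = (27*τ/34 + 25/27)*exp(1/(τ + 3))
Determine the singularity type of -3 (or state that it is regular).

The exponent 1/(τ - (-3)) has a pole at -3, so exp(1/(τ - (-3))) takes every nonzero value near it: an essential singularity (not a pole of any order).

The point is an essential singularity.


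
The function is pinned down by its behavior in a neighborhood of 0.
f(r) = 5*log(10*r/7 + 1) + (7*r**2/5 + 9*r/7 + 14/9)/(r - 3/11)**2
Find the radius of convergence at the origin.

The radius of convergence is 3/11.

Denominator factor (r - 3/11)^2: pole of order 2 at 3/11, modulus 3/11.
Branch term (5)*log(1 - r/(-7/10)): its argument vanishes at r = -7/10, a logarithmic branch point, modulus 7/10.
The radius of convergence is the smallest modulus among the singular points: 3/11.


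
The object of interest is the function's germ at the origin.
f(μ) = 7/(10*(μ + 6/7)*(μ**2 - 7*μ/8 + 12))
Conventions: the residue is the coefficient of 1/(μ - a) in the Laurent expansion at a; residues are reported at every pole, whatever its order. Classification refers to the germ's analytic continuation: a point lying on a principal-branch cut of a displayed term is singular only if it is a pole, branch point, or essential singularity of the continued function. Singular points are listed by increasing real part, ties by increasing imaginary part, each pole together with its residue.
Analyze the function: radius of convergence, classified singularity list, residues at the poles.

Denominator factor (μ + 6/7): pole of order 1 at -6/7, modulus 6/7.
Denominator factor (μ**2 - 7*μ/8 + 12): discriminant -3023/64, complex-conjugate roots (7/16) + ((1/16)*sqrt(3023))*i and (7/16) - ((1/16)*sqrt(3023))*i; poles of order 1, moduli (2)*sqrt(3) and (2)*sqrt(3).
The radius of convergence is the smallest modulus among the singular points: 6/7.
At the order-1 pole -6/7 set g(μ) = (μ - (-6/7))*f(μ) = 7/(10*(μ**2 - 7*μ/8 + 12)).
Simple pole: residue = g(a) at a = -6/7, which is 686/13215.
The factor μ**2 - 7*μ/8 + 12 splits as (μ - a)(μ - a') with a = (7/16) - ((1/16)*sqrt(3023))*i, a' = (7/16) + ((1/16)*sqrt(3023))*i. At the order-1 pole a set g(μ) = (μ - a)*f(μ) = [7/(10*(μ + 6/7))] / (μ - a').
Simple pole: residue = g(a) at a = (7/16) - ((1/16)*sqrt(3023))*i, which is (-343/13215) + ((1421/7989789)*sqrt(3023))*i.
The factor μ**2 - 7*μ/8 + 12 splits as (μ - a)(μ - a') with a = (7/16) + ((1/16)*sqrt(3023))*i, a' = (7/16) - ((1/16)*sqrt(3023))*i. At the order-1 pole a set g(μ) = (μ - a)*f(μ) = [7/(10*(μ + 6/7))] / (μ - a').
Simple pole: residue = g(a) at a = (7/16) + ((1/16)*sqrt(3023))*i, which is (-343/13215) - ((1421/7989789)*sqrt(3023))*i.
List the singular points by increasing real part (a conjugate pair: the negative imaginary part first).

Radius of convergence at 0: 6/7.
At -6/7: a pole of order 1; residue 686/13215.
At (7/16) - ((1/16)*sqrt(3023))*i: a pole of order 1; residue (-343/13215) + ((1421/7989789)*sqrt(3023))*i.
At (7/16) + ((1/16)*sqrt(3023))*i: a pole of order 1; residue (-343/13215) - ((1421/7989789)*sqrt(3023))*i.


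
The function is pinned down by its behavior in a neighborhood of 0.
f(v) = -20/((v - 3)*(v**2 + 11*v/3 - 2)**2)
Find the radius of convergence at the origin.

The radius of convergence is -11/6 + (1/6)*sqrt(193).

Denominator factor (v**2 + 11*v/3 - 2)^2: discriminant 193/9, real irrational roots -11/6 + (1/6)*sqrt(193) and -11/6 - (1/6)*sqrt(193); poles of order 2, moduli -11/6 + (1/6)*sqrt(193) and 11/6 + (1/6)*sqrt(193).
Denominator factor (v - 3): pole of order 1 at 3, modulus 3.
The radius of convergence is the smallest modulus among the singular points: -11/6 + (1/6)*sqrt(193).


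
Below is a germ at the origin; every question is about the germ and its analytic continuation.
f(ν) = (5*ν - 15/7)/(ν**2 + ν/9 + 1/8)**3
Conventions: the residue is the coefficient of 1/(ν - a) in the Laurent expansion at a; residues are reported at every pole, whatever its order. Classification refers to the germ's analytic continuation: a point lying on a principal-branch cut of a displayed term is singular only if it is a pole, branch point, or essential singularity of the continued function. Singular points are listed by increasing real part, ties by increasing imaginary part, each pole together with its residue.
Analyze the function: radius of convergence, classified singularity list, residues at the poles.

Radius of convergence at 0: (1/4)*sqrt(2).
At (-1/18) - ((1/36)*sqrt(158))*i: a pole of order 3; residue -((24013260/3451273)*sqrt(158))*i.
At (-1/18) + ((1/36)*sqrt(158))*i: a pole of order 3; residue ((24013260/3451273)*sqrt(158))*i.

Denominator factor (ν**2 + ν/9 + 1/8)^3: discriminant -79/162, complex-conjugate roots (-1/18) + ((1/36)*sqrt(158))*i and (-1/18) - ((1/36)*sqrt(158))*i; poles of order 3, moduli (1/4)*sqrt(2) and (1/4)*sqrt(2).
The radius of convergence is the smallest modulus among the singular points: (1/4)*sqrt(2).
The factor ν**2 + ν/9 + 1/8 splits as (ν - a)(ν - a') with a = (-1/18) - ((1/36)*sqrt(158))*i, a' = (-1/18) + ((1/36)*sqrt(158))*i. At the order-3 pole a set g(ν) = (ν - a)^3*f(ν) = [5*ν - 15/7] / (ν - a')^3.
Order-3 pole: residue = g''(a)/2; g''((-1/18) - ((1/36)*sqrt(158))*i) = -((48026520/3451273)*sqrt(158))*i, so the residue is -((24013260/3451273)*sqrt(158))*i.
The factor ν**2 + ν/9 + 1/8 splits as (ν - a)(ν - a') with a = (-1/18) + ((1/36)*sqrt(158))*i, a' = (-1/18) - ((1/36)*sqrt(158))*i. At the order-3 pole a set g(ν) = (ν - a)^3*f(ν) = [5*ν - 15/7] / (ν - a')^3.
Order-3 pole: residue = g''(a)/2; g''((-1/18) + ((1/36)*sqrt(158))*i) = ((48026520/3451273)*sqrt(158))*i, so the residue is ((24013260/3451273)*sqrt(158))*i.
List the singular points by increasing real part (a conjugate pair: the negative imaginary part first).


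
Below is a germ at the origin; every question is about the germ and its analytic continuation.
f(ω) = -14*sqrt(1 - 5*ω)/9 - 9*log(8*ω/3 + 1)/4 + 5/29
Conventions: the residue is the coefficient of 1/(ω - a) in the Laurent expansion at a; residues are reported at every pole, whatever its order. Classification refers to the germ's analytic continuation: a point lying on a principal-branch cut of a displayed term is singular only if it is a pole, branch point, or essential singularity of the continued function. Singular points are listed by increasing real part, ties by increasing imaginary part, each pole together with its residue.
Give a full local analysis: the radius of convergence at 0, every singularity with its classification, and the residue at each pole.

Branch term (-14/9)*sqrt(1 - ω/(1/5)): its argument vanishes at ω = 1/5, a square-root branch point, modulus 1/5.
Branch term (-9/4)*log(1 - ω/(-3/8)): its argument vanishes at ω = -3/8, a logarithmic branch point, modulus 3/8.
The radius of convergence is the smallest modulus among the singular points: 1/5.
List the singular points by increasing real part (a conjugate pair: the negative imaginary part first).

Radius of convergence at 0: 1/5.
At -3/8: a logarithmic branch point.
At 1/5: an algebraic (square-root) branch point.


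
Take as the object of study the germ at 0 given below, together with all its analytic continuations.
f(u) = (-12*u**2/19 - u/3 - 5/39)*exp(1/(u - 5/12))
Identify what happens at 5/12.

The exponent 1/(u - (5/12)) has a pole at 5/12, so exp(1/(u - (5/12))) takes every nonzero value near it: an essential singularity (not a pole of any order).

The point is an essential singularity.


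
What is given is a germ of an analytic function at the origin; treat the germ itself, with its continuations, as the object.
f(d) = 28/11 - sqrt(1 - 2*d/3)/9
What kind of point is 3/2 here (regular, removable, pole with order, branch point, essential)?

The term (-1/9)*sqrt(1 - d/(3/2)) has argument 1 - 3/2/(3/2) = 0 at 3/2: a square-root (algebraic, two-sheeted) branch point; the remaining terms are analytic or single-valued there.

The point is an algebraic (square-root) branch point.


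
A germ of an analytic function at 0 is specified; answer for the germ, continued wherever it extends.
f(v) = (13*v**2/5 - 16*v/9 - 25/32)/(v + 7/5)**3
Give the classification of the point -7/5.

The denominator factor v + 7/5 vanishes at -7/5 and appears to the power 3; the numerator there equals 244931/36000, nonzero, and no other factor vanishes.
Hence a pole whose order is the multiplicity, 3.

The point is a pole of order 3.


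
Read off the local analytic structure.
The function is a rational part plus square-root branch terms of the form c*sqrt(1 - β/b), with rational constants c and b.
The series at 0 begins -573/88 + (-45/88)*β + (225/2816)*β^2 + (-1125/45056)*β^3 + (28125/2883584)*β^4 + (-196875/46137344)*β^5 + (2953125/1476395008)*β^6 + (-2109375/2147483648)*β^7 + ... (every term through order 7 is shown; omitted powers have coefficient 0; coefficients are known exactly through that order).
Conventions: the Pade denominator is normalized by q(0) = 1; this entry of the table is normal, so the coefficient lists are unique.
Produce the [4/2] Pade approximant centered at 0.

Taylor coefficients needed (read off): a_0 = -573/88, a_1 = -45/88, a_2 = 225/2816, a_3 = -1125/45056, a_4 = 28125/2883584, a_5 = -196875/46137344, a_6 = 2953125/1476395008.
Write the denominator as Q(β) = 1 + q1*β + q2*β^2. Requiring Q*f - P = O(β^7) with deg P <= 4 kills the coefficients of β^5..β^6 in Q*f:
  β^5: a_5 + q1*a_4 + q2*a_3 = 0, i.e. -196875/46137344 + (28125/2883584)*q1 + (-1125/45056)*q2 = 0.
  β^6: a_6 + q1*a_5 + q2*a_4 = 0, i.e. 2953125/1476395008 + (-196875/46137344)*q1 + (28125/2883584)*q2 = 0.
Solving this linear system: q1 = 35/48, q2 = 175/1536.
The numerator is Q*f truncated at degree 4: P0 = a_0 = -573/88; P1 = a_1 + q1*a_0 = -7405/1408; P2 = a_2 + q1*a_1 + q2*a_0 = -46625/45056; P3 = a_3 + q1*a_2 + q2*a_1 = -1125/45056; P4 = a_4 + q1*a_3 + q2*a_2 = 1875/2883584.

The Pade approximant has numerator coefficients [-573/88, -7405/1408, -46625/45056, -1125/45056, 1875/2883584]; denominator coefficients [1, 35/48, 175/1536].


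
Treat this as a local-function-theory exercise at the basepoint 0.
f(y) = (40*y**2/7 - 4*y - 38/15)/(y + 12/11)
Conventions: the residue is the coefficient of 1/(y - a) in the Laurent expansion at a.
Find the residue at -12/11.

At the order-1 pole -12/11 set g(y) = (y - (-12/11))*f(y) = 40*y**2/7 - 4*y - 38/15.
Simple pole: residue = g(a) at a = -12/11, which is 109654/12705.

The residue is 109654/12705.


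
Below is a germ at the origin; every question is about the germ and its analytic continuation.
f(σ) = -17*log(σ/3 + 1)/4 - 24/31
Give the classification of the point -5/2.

There is no denominator, hence no pole anywhere.
Branch term log(1 - σ/(-3)): argument at -5/2 is 1/6, nonzero, so -5/2 is not its branch point (a point on a principal cut is still regular for the continued germ).
So the germ continues analytically to -5/2.

The point is a regular point.


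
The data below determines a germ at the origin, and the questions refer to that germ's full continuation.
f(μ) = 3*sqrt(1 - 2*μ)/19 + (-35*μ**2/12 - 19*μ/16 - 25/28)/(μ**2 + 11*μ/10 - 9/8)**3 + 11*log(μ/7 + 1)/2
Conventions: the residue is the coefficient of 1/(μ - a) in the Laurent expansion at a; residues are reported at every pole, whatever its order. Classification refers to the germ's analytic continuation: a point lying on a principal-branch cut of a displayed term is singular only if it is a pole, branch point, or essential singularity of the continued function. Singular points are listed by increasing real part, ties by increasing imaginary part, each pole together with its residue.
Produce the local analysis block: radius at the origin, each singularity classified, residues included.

Radius of convergence at 0: 1/2.
At -7: a logarithmic branch point.
At -11/20 - (1/20)*sqrt(571): a pole of order 3; residue -(3349375/3909557631)*sqrt(571).
At 1/2: an algebraic (square-root) branch point.
At -11/20 + (1/20)*sqrt(571): a pole of order 3; residue (3349375/3909557631)*sqrt(571).
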